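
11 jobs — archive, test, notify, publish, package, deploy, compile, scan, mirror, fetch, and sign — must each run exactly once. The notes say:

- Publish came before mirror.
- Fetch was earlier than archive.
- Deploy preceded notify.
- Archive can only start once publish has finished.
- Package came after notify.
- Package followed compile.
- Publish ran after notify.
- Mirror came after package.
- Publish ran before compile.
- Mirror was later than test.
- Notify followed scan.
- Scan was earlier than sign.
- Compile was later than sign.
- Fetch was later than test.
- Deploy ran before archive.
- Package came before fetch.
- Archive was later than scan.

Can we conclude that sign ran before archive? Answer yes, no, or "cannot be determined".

Chain the constraints: sign → compile → package → fetch → archive. Each link is directly stated, so sign comes before archive.

yes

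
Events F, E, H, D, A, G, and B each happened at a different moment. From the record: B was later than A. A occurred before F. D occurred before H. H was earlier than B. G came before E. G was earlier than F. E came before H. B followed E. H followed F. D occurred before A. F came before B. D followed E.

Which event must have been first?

G

G has a chain of constraints placing it before every other event, so G must be first.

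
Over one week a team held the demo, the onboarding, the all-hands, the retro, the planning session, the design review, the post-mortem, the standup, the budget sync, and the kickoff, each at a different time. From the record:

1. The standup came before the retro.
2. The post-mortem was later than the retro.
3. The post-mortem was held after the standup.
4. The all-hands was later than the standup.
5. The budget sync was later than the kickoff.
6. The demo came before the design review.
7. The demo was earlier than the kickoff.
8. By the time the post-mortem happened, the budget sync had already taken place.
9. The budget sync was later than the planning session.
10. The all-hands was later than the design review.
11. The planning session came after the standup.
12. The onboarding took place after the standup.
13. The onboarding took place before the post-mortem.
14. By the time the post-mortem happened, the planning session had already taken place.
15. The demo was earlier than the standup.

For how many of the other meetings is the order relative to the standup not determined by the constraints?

Forced before the standup: the demo; forced after the standup: the all-hands, the budget sync, the onboarding, the planning session, the post-mortem, and the retro.
That leaves the design review and the kickoff with no forced order relative to the standup — 2.

2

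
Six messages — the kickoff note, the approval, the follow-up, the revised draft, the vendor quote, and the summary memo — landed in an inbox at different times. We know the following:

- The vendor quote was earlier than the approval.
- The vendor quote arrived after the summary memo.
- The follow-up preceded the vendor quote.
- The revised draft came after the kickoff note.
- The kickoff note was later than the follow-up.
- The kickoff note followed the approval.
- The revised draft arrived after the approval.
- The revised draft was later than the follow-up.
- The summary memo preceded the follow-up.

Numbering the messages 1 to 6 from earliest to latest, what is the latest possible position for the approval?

The approval must come before the kickoff note and the revised draft — 2 messages forced after it.
Everything else can be placed before the approval in some valid order, so the approval can sit as late as position 6 − 2 = 4.

4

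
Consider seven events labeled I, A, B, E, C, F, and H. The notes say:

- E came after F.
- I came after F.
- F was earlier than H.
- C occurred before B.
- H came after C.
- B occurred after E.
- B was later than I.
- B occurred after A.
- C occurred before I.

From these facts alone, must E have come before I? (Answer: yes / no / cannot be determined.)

cannot be determined

No chain of stated constraints runs from E to I, and none runs from I to E either.
So the relative order of E and I is not fixed by the given facts.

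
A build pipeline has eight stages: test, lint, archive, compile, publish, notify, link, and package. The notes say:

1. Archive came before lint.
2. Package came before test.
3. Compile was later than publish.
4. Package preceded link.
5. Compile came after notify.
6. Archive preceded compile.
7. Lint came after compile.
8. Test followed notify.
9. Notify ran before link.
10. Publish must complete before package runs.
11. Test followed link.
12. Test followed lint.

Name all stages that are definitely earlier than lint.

Directly stated before lint: archive and compile.
Notify reaches lint via notify → compile → lint.
Publish reaches lint via publish → compile → lint.

archive, compile, notify, publish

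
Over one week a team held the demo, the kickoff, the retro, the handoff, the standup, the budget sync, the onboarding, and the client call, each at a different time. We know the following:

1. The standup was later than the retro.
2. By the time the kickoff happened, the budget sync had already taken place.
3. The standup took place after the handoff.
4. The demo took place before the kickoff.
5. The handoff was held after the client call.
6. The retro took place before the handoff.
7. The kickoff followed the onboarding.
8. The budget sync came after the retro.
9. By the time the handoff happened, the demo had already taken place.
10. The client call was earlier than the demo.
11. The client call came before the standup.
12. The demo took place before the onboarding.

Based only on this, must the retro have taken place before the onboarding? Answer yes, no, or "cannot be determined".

No chain of stated constraints runs from the retro to the onboarding, and none runs from the onboarding to the retro either.
So the relative order of the retro and the onboarding is not fixed by the given facts.

cannot be determined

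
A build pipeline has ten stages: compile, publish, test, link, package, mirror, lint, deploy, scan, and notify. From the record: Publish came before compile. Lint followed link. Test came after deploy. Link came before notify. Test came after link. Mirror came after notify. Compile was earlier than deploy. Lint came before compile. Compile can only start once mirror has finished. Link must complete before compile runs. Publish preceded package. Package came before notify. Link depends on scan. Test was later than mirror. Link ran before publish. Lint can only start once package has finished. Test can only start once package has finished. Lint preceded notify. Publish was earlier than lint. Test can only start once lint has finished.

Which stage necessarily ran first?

scan

Scan has a chain of constraints placing it before every other stage, so scan must be first.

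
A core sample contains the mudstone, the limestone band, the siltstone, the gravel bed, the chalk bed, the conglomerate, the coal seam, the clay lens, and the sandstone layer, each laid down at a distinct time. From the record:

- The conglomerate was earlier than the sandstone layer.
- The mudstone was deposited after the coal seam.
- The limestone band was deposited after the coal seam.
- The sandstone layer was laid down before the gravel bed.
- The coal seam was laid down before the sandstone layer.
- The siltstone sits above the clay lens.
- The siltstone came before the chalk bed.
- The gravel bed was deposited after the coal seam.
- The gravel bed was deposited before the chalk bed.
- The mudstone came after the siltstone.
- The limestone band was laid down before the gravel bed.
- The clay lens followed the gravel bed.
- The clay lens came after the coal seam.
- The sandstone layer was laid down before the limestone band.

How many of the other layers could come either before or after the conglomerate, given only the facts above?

1

Forced after the conglomerate: the chalk bed, the clay lens, the gravel bed, the limestone band, the mudstone, the sandstone layer, and the siltstone.
That leaves the coal seam with no forced order relative to the conglomerate — 1.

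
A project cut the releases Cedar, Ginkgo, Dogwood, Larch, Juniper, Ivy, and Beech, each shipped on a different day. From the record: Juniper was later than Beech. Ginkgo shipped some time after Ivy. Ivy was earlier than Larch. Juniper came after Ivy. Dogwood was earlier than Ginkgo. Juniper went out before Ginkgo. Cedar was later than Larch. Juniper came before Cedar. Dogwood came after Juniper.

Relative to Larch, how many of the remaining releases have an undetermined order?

Forced before Larch: Ivy; forced after Larch: Cedar.
That leaves Beech, Dogwood, Ginkgo, and Juniper with no forced order relative to Larch — 4.

4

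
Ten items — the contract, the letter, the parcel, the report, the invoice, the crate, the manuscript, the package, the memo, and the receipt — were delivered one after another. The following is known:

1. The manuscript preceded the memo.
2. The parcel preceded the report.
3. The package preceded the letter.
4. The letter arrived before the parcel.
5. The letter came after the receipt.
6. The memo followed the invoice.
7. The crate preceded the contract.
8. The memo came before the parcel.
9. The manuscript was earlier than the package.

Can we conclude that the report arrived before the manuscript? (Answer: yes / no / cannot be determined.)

Tracing the constraints gives the manuscript → the memo → the parcel → the report, so the manuscript must come before the report.
That means the report cannot be before the manuscript.

no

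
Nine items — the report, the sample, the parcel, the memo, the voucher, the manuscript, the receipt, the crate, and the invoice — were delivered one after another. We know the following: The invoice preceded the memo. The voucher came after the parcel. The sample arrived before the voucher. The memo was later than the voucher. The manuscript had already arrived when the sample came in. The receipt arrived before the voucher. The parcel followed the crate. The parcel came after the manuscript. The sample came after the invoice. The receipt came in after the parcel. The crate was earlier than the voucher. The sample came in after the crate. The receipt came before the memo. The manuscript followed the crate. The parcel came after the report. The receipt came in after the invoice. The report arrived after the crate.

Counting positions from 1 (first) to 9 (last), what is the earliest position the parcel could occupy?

The crate, the manuscript, and the report must all come before the parcel — 3 forced predecessors.
Nothing else is forced ahead of the parcel, so its earliest slot is position 3 + 1 = 4.

4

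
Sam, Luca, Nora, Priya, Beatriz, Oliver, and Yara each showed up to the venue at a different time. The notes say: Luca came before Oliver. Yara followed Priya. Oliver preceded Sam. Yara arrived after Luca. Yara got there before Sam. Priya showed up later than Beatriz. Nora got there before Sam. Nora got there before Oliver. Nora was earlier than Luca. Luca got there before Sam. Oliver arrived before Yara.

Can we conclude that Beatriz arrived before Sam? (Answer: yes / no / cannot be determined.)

yes

Chain the constraints: Beatriz → Priya → Yara → Sam. Each link is directly stated, so Beatriz comes before Sam.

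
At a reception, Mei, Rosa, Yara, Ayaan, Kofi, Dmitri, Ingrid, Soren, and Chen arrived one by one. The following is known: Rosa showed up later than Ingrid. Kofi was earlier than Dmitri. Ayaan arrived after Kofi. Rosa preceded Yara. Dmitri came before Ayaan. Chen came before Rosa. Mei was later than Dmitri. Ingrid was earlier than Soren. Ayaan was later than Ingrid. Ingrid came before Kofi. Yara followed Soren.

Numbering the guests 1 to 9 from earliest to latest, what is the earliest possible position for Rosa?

Chen and Ingrid must both come before Rosa — 2 forced predecessors.
Nothing else is forced ahead of Rosa, so their earliest slot is position 2 + 1 = 3.

3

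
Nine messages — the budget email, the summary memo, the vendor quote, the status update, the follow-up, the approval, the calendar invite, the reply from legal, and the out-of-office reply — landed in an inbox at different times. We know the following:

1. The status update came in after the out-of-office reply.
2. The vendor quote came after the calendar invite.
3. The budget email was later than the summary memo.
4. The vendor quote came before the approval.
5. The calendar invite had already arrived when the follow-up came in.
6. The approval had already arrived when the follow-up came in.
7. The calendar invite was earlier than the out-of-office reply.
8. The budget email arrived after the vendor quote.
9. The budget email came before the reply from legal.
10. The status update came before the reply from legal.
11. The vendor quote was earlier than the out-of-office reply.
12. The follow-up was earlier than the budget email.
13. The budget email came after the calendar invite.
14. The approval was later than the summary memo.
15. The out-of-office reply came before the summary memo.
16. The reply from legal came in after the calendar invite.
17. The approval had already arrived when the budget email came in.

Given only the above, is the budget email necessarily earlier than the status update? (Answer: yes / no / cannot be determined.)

cannot be determined

No chain of stated constraints runs from the budget email to the status update, and none runs from the status update to the budget email either.
So the relative order of the budget email and the status update is not fixed by the given facts.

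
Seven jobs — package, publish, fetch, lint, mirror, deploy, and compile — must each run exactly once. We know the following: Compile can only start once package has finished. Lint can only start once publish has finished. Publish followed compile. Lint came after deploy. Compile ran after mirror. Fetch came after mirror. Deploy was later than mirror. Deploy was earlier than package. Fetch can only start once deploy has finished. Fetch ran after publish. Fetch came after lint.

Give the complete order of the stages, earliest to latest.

mirror, deploy, package, compile, publish, lint, fetch

The constraints fix every adjacent pair, so only one ordering works:
mirror → deploy → package → compile → publish → lint → fetch.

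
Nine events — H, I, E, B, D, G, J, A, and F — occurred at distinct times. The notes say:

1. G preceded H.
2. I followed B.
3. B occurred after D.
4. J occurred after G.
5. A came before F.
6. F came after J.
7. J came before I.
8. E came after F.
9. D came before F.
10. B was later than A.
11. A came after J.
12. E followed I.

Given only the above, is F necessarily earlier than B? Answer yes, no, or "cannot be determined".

cannot be determined

No chain of stated constraints runs from F to B, and none runs from B to F either.
So the relative order of F and B is not fixed by the given facts.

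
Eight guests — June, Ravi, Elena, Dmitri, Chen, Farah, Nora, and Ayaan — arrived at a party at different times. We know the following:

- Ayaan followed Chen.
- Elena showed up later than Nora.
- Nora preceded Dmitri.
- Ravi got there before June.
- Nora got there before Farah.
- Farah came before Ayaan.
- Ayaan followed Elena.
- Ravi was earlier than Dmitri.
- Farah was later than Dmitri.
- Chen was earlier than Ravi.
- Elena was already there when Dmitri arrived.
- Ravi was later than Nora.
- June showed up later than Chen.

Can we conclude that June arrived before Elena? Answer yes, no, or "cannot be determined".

No chain of stated constraints runs from June to Elena, and none runs from Elena to June either.
So the relative order of June and Elena is not fixed by the given facts.

cannot be determined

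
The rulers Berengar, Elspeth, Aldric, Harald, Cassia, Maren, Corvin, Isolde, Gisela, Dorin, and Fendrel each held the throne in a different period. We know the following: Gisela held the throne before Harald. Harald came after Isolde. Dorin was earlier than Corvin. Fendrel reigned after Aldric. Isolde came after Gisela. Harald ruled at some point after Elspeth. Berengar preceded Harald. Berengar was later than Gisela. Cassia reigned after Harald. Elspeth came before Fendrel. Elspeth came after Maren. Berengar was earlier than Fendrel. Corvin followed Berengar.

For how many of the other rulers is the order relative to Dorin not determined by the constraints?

Forced after Dorin: Corvin.
That leaves Aldric, Berengar, Cassia, Elspeth, Fendrel, Gisela, Harald, Isolde, and Maren with no forced order relative to Dorin — 9.

9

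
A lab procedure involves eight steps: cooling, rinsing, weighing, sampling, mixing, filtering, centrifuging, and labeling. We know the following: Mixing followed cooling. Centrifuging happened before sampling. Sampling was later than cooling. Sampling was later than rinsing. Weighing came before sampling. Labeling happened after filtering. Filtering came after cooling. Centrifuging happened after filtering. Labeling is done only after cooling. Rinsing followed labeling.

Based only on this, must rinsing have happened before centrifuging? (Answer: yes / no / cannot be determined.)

cannot be determined

No chain of stated constraints runs from rinsing to centrifuging, and none runs from centrifuging to rinsing either.
So the relative order of rinsing and centrifuging is not fixed by the given facts.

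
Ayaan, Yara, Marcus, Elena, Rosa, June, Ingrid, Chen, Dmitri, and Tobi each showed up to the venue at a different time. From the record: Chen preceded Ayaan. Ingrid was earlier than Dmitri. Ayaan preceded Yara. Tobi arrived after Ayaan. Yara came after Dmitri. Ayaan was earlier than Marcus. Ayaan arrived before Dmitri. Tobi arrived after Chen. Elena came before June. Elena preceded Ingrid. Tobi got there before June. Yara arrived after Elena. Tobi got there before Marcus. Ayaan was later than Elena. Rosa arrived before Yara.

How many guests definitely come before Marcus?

4

Directly stated before Marcus: Ayaan and Tobi.
Chen reaches Marcus via Chen → Tobi → Marcus.
Elena reaches Marcus via Elena → Ayaan → Marcus.
That's Ayaan, Chen, Elena, and Tobi — 4 in all.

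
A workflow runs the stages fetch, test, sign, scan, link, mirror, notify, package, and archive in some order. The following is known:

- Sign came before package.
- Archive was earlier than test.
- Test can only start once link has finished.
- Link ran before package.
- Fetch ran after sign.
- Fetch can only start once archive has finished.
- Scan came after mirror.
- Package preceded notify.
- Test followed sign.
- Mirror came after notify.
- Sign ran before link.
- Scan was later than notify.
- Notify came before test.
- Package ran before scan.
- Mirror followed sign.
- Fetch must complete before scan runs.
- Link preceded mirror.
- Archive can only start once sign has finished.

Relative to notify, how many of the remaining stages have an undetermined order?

Forced before notify: link, package, and sign; forced after notify: mirror, scan, and test.
That leaves archive and fetch with no forced order relative to notify — 2.

2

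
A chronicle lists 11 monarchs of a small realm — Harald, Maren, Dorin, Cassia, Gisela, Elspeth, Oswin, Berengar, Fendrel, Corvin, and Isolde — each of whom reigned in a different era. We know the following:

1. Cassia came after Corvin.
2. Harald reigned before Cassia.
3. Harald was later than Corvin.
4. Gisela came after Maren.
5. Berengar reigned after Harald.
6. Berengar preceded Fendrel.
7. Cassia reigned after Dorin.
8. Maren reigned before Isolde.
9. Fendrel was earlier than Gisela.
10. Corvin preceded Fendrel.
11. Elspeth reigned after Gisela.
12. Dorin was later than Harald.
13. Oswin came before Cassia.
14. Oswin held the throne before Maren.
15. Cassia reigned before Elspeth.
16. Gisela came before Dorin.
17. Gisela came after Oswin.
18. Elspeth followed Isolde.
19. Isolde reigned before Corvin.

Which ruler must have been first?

Oswin

Oswin has a chain of constraints placing them before every other ruler, so Oswin must be first.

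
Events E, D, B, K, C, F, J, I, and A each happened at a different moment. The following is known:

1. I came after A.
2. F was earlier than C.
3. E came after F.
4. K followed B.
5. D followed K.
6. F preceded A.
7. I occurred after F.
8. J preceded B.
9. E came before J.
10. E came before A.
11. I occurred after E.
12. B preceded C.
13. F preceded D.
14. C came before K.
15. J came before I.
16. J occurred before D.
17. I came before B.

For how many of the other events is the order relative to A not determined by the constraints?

Forced before A: E and F; forced after A: B, C, D, I, and K.
That leaves J with no forced order relative to A — 1.

1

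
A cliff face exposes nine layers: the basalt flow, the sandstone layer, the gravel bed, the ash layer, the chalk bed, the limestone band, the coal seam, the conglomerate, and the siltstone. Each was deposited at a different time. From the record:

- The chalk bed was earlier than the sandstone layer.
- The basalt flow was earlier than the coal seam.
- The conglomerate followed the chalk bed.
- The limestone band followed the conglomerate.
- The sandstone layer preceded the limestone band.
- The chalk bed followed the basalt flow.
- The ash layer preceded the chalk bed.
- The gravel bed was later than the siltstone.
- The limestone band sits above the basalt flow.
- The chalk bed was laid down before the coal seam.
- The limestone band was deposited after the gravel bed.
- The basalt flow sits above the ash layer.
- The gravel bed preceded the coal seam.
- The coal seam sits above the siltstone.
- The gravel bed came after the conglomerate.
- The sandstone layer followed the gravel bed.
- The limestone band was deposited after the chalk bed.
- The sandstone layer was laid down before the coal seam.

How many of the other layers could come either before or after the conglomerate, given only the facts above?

Forced before the conglomerate: the ash layer, the basalt flow, and the chalk bed; forced after the conglomerate: the coal seam, the gravel bed, the limestone band, and the sandstone layer.
That leaves the siltstone with no forced order relative to the conglomerate — 1.

1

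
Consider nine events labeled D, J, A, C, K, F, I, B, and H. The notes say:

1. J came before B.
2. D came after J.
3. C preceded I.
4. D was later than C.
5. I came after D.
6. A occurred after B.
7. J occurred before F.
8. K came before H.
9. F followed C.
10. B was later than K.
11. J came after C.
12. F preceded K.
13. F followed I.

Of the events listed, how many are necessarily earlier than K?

Directly stated before K: F.
C reaches K via C → F → K.
D reaches K via D → I → F → K.
I reaches K via I → F → K.
Likewise J reaches K by chaining the stated constraints.
No chain forces B (or any of the others) ahead of K.
That's C, D, F, I, and J — 5 in all.

5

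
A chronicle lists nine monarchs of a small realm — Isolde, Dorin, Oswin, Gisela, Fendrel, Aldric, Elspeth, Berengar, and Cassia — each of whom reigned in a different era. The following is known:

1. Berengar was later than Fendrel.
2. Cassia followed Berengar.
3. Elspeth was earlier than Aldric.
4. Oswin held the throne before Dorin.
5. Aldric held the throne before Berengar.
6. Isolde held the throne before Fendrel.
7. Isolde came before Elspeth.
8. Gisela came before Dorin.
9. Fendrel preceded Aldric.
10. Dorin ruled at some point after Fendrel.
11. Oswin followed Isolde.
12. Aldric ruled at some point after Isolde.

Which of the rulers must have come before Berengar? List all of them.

Aldric, Elspeth, Fendrel, Isolde

Directly stated before Berengar: Aldric and Fendrel.
Elspeth reaches Berengar via Elspeth → Aldric → Berengar.
Isolde reaches Berengar via Isolde → Aldric → Berengar.
No chain forces Cassia (or any of the others) ahead of Berengar.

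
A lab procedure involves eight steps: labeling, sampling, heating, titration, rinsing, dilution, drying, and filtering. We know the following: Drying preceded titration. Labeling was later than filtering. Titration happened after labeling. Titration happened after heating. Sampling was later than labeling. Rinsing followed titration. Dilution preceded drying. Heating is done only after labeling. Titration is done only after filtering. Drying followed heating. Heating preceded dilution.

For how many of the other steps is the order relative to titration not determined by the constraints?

1

Forced before titration: dilution, drying, filtering, heating, and labeling; forced after titration: rinsing.
That leaves sampling with no forced order relative to titration — 1.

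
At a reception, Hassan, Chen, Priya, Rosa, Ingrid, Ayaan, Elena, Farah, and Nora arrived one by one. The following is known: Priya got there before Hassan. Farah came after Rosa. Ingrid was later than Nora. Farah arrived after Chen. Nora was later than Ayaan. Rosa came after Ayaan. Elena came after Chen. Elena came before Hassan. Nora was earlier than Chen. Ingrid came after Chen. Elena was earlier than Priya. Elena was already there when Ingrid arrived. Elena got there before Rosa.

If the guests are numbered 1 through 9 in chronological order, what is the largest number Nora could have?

2

Nora must come before Chen, Elena, Farah, Hassan, Ingrid, Priya, and Rosa — 7 guests forced after them.
Everything else can be placed before Nora in some valid order, so Nora can sit as late as position 9 − 7 = 2.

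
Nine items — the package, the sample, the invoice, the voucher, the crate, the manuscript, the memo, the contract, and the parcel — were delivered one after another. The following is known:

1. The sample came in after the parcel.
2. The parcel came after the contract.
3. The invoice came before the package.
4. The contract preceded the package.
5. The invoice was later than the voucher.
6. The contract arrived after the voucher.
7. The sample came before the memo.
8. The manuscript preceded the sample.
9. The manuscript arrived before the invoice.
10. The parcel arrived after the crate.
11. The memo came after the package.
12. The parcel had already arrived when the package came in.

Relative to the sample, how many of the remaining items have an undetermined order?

Forced before the sample: the contract, the crate, the manuscript, the parcel, and the voucher; forced after the sample: the memo.
That leaves the invoice and the package with no forced order relative to the sample — 2.

2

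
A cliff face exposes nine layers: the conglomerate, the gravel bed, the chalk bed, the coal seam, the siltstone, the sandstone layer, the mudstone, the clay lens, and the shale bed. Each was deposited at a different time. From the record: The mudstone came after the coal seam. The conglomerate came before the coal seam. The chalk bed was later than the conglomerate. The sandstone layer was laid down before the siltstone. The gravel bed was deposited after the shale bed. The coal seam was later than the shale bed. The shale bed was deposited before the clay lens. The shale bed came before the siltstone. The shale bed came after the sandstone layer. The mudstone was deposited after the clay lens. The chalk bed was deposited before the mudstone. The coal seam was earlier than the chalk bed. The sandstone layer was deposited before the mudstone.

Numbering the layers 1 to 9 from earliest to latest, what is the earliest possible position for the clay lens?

3

The sandstone layer and the shale bed must both come before the clay lens — 2 forced predecessors.
Nothing else is forced ahead of the clay lens, so its earliest slot is position 2 + 1 = 3.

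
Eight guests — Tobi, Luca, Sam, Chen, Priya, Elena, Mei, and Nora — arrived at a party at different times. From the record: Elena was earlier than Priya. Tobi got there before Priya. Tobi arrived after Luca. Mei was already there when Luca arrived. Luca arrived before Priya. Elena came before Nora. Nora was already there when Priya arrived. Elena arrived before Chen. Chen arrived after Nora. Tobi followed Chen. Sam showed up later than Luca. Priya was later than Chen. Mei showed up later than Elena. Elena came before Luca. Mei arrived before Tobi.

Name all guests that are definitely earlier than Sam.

Elena, Luca, Mei

Directly stated before Sam: Luca.
Elena reaches Sam via Elena → Luca → Sam.
Mei reaches Sam via Mei → Luca → Sam.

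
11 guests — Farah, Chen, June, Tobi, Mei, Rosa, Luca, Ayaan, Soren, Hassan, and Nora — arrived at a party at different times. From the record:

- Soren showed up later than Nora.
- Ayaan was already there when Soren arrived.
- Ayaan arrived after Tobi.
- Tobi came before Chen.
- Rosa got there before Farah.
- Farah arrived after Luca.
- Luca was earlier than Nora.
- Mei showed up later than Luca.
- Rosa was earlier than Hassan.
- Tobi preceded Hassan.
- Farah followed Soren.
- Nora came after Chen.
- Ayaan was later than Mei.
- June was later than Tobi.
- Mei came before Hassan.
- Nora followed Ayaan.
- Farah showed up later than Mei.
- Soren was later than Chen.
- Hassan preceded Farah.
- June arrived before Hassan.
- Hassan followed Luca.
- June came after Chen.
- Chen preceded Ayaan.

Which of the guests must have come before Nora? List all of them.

Directly stated before Nora: Ayaan, Chen, and Luca.
Mei reaches Nora via Mei → Ayaan → Nora.
Tobi reaches Nora via Tobi → Chen → Nora.
No chain forces Hassan (or any of the others) ahead of Nora.

Ayaan, Chen, Luca, Mei, Tobi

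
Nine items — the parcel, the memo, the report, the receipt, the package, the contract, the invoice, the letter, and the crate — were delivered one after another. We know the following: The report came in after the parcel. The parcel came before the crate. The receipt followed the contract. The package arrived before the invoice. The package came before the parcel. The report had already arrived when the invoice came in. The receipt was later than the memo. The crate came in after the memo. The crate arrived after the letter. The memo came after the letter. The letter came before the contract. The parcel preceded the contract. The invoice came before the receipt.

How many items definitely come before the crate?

4

Directly stated before the crate: the letter, the memo, and the parcel.
The package reaches the crate via the package → the parcel → the crate.
No chain forces the report (or any of the others) ahead of the crate.
That's the letter, the memo, the package, and the parcel — 4 in all.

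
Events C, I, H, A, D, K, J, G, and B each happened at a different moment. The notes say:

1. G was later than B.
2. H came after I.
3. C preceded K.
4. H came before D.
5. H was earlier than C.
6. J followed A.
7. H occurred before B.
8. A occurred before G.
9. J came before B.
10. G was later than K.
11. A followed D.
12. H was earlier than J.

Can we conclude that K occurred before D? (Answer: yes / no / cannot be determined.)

cannot be determined

No chain of stated constraints runs from K to D, and none runs from D to K either.
So the relative order of K and D is not fixed by the given facts.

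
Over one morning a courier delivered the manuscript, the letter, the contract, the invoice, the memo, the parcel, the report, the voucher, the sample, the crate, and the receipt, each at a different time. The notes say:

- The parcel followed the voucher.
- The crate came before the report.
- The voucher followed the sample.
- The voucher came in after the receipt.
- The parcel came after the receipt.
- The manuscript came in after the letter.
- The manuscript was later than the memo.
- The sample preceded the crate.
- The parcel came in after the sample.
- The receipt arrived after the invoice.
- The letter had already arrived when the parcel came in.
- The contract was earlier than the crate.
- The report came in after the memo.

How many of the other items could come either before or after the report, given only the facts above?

6

Forced before the report: the contract, the crate, the memo, and the sample.
That leaves the invoice, the letter, the manuscript, the parcel, the receipt, and the voucher with no forced order relative to the report — 6.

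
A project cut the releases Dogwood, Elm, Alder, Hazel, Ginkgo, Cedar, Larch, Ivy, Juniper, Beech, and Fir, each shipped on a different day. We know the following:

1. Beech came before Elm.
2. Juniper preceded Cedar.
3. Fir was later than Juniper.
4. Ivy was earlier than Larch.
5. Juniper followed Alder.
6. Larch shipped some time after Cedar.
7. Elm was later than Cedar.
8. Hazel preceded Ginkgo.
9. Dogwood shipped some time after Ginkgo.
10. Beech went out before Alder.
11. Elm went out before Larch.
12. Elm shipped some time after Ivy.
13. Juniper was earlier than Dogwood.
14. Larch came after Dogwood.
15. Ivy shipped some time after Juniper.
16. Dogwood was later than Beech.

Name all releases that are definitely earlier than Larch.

Directly stated before Larch: Cedar, Dogwood, Elm, and Ivy.
Alder reaches Larch via Alder → Juniper → Cedar → Larch.
Beech reaches Larch via Beech → Dogwood → Larch.
Ginkgo reaches Larch via Ginkgo → Dogwood → Larch.
Likewise Hazel and Juniper each reach Larch by chaining the stated constraints.

Alder, Beech, Cedar, Dogwood, Elm, Ginkgo, Hazel, Ivy, Juniper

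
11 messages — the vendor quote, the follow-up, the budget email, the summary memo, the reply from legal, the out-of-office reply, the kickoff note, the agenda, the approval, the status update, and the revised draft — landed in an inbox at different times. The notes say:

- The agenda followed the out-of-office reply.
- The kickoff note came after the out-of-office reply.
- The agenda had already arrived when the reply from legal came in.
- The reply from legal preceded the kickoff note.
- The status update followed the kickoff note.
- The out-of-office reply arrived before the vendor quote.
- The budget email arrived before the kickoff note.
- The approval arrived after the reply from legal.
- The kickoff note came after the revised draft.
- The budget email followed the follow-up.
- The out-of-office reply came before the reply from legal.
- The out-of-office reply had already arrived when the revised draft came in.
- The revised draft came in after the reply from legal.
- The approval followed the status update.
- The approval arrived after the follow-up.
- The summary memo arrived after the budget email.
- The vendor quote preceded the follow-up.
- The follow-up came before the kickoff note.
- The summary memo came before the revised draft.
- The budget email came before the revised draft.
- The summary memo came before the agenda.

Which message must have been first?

the out-of-office reply

The out-of-office reply has a chain of constraints placing it before every other message, so the out-of-office reply must be first.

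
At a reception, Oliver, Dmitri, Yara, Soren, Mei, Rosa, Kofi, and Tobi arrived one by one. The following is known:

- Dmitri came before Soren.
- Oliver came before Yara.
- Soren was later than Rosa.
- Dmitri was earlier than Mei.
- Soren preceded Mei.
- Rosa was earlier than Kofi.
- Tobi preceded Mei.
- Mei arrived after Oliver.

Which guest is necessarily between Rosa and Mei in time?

Tracing the constraints gives Rosa → Soren → Mei, so Soren sits after Rosa and before Mei.
No other guest is forced both after Rosa and before Mei.

Soren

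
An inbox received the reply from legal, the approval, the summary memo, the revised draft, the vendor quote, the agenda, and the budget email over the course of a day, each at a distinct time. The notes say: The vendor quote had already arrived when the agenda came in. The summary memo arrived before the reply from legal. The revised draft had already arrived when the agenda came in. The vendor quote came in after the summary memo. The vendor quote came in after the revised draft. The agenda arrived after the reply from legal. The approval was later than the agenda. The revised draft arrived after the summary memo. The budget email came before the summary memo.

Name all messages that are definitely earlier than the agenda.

Directly stated before the agenda: the reply from legal, the revised draft, and the vendor quote.
The budget email reaches the agenda via the budget email → the summary memo → the revised draft → the agenda.
The summary memo reaches the agenda via the summary memo → the revised draft → the agenda.

the budget email, the reply from legal, the revised draft, the summary memo, the vendor quote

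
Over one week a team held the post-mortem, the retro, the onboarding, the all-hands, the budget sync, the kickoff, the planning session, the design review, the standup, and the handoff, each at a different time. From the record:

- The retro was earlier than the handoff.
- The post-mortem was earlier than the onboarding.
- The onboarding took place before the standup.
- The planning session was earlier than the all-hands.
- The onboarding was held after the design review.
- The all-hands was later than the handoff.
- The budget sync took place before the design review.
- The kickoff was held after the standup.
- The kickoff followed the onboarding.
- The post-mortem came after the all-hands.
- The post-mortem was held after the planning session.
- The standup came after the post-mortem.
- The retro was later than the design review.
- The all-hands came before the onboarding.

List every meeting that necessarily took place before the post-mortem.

the all-hands, the budget sync, the design review, the handoff, the planning session, the retro

Directly stated before the post-mortem: the all-hands and the planning session.
The budget sync reaches the post-mortem via the budget sync → the design review → the retro → the handoff → the all-hands → the post-mortem.
The design review reaches the post-mortem via the design review → the retro → the handoff → the all-hands → the post-mortem.
The handoff reaches the post-mortem via the handoff → the all-hands → the post-mortem.
Likewise the retro reaches the post-mortem by chaining the stated constraints.
No chain forces the standup (or any of the others) ahead of the post-mortem.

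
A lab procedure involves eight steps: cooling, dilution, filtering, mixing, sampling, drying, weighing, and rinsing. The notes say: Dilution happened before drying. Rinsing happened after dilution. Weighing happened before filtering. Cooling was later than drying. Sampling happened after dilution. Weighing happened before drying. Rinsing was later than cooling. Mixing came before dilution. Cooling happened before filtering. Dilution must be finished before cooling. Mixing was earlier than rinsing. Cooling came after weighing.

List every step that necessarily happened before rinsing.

cooling, dilution, drying, mixing, weighing

Directly stated before rinsing: cooling, dilution, and mixing.
Drying reaches rinsing via drying → cooling → rinsing.
Weighing reaches rinsing via weighing → cooling → rinsing.
No chain forces sampling (or any of the others) ahead of rinsing.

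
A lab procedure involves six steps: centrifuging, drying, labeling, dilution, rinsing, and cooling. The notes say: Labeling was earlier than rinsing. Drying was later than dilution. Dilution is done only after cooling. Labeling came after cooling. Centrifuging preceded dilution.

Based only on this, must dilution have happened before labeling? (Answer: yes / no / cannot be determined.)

No chain of stated constraints runs from dilution to labeling, and none runs from labeling to dilution either.
So the relative order of dilution and labeling is not fixed by the given facts.

cannot be determined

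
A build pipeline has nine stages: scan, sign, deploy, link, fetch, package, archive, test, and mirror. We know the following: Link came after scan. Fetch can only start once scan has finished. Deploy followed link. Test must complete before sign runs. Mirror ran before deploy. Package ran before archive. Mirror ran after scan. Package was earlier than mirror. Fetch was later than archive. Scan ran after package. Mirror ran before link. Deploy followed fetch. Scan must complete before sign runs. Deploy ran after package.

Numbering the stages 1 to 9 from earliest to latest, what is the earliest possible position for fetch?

4

Archive, package, and scan must all come before fetch — 3 forced predecessors.
Nothing else is forced ahead of fetch, so its earliest slot is position 3 + 1 = 4.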